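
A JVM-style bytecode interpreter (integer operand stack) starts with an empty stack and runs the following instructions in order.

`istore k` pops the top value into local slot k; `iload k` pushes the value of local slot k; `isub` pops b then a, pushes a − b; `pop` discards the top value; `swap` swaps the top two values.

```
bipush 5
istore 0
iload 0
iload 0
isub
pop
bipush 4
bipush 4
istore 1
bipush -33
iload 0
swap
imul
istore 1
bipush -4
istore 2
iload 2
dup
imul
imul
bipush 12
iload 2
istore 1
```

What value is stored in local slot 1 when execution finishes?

-4

bipush 5   -> [5]
istore 0   -> []
iload 0    -> [5]
iload 0    -> [5, 5]
isub       -> [0]
pop        -> []
bipush 4   -> [4]
bipush 4   -> [4, 4]
istore 1   -> [4]
bipush -33 -> [4, -33]
iload 0    -> [4, -33, 5]
swap       -> [4, 5, -33]
imul       -> [4, -165]
istore 1   -> [4]
bipush -4  -> [4, -4]
istore 2   -> [4]
iload 2    -> [4, -4]
dup        -> [4, -4, -4]
imul       -> [4, 16]
imul       -> [64]
bipush 12  -> [64, 12]
iload 2    -> [64, 12, -4]
istore 1   -> [64, 12]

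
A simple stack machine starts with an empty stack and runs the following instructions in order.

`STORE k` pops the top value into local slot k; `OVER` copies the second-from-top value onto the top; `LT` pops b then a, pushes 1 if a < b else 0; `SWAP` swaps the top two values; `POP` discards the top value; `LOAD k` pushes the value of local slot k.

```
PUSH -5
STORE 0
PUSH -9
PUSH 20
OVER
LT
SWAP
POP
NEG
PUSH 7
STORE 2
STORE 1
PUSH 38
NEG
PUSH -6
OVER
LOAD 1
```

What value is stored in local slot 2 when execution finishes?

7

PUSH -5 -> [-5]
STORE 0 -> []
PUSH -9 -> [-9]
PUSH 20 -> [-9, 20]
OVER    -> [-9, 20, -9]
LT      -> [-9, 0]
SWAP    -> [0, -9]
POP     -> [0]
NEG     -> [0]
PUSH 7  -> [0, 7]
STORE 2 -> [0]
STORE 1 -> []
PUSH 38 -> [38]
NEG     -> [-38]
PUSH -6 -> [-38, -6]
OVER    -> [-38, -6, -38]
LOAD 1  -> [-38, -6, -38, 0]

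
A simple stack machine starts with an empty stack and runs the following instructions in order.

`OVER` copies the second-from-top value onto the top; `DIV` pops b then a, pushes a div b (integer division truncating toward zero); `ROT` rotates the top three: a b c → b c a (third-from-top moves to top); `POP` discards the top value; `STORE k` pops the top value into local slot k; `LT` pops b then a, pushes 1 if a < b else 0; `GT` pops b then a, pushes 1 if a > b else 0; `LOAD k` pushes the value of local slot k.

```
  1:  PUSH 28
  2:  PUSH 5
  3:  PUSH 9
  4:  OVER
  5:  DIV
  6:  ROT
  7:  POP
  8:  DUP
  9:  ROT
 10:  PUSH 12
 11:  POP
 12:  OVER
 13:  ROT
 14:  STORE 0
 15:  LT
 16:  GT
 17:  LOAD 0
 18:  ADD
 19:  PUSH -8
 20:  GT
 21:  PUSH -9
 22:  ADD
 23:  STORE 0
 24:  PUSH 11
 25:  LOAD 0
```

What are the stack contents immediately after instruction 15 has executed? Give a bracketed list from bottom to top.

PUSH 28 : [28]
PUSH 5  : [28, 5]
PUSH 9  : [28, 5, 9]
OVER    : [28, 5, 9, 5]
DIV     : [28, 5, 1]
ROT     : [5, 1, 28]
POP     : [5, 1]
DUP     : [5, 1, 1]
ROT     : [1, 1, 5]
PUSH 12 : [1, 1, 5, 12]
POP     : [1, 1, 5]
OVER    : [1, 1, 5, 1]
ROT     : [1, 5, 1, 1]
STORE 0 : [1, 5, 1]
LT      : [1, 0]

[1, 0]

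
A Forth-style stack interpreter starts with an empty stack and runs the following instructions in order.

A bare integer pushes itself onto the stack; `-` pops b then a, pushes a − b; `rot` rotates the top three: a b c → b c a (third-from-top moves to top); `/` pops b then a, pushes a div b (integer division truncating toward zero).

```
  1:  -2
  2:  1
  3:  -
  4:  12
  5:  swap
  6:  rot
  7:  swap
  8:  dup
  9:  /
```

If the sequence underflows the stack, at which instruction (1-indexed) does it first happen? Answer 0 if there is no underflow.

-2   → [-2]
1    → [-2, 1]
-    → [-3]
12   → [-3, 12]
swap → [12, -3]
rot  — needs 3 operands, stack has 2 → underflow

6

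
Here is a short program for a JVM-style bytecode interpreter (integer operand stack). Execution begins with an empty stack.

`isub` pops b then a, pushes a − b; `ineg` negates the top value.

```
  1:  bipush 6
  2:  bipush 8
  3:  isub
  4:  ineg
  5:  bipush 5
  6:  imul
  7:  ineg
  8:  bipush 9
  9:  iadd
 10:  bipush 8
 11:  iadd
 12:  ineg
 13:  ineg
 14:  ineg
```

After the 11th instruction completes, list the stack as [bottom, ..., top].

bipush 6 : [6]
bipush 8 : [6, 8]
isub     : [-2]
ineg     : [2]
bipush 5 : [2, 5]
imul     : [10]
ineg     : [-10]
bipush 9 : [-10, 9]
iadd     : [-1]
bipush 8 : [-1, 8]
iadd     : [7]

[7]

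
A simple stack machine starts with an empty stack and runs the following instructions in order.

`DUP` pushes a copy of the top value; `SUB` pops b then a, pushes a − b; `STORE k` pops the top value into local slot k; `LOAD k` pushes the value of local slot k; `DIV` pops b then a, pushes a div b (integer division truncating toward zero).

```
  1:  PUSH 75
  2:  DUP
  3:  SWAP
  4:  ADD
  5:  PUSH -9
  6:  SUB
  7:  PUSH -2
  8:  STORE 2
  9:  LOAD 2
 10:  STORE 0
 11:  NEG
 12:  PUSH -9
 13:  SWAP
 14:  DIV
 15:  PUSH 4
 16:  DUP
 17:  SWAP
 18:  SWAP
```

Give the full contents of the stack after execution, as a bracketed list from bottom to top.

PUSH 75 → 75
DUP     → 75 75
SWAP    → 75 75
ADD     → 150
PUSH -9 → 150 -9
SUB     → 159
PUSH -2 → 159 -2
STORE 2 → 159
LOAD 2  → 159 -2
STORE 0 → 159
NEG     → -159
PUSH -9 → -159 -9
SWAP    → -9 -159
DIV     → 0
PUSH 4  → 0 4
DUP     → 0 4 4
SWAP    → 0 4 4
SWAP    → 0 4 4

[0, 4, 4]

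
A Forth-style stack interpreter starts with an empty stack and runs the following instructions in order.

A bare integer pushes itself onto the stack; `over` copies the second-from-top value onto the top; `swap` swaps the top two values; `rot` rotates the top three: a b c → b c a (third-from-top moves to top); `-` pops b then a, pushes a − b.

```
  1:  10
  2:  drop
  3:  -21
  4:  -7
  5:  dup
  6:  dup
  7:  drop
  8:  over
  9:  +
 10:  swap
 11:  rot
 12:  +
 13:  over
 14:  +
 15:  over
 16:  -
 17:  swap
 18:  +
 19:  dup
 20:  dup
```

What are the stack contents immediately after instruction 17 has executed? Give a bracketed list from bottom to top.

10   → 10
drop → (empty)
-21  → -21
-7   → -21 -7
dup  → -21 -7 -7
dup  → -21 -7 -7 -7
drop → -21 -7 -7
over → -21 -7 -7 -7
+    → -21 -7 -14
swap → -21 -14 -7
rot  → -14 -7 -21
+    → -14 -28
over → -14 -28 -14
+    → -14 -42
over → -14 -42 -14
-    → -14 -28
swap → -28 -14

[-28, -14]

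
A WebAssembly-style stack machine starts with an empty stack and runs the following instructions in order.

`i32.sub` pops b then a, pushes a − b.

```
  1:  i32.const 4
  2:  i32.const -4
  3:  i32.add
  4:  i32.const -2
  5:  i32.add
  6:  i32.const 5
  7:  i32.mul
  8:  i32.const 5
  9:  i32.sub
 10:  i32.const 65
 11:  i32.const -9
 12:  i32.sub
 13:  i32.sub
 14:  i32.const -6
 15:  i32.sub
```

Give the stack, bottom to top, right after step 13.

[-89]

i32.const 4  → 4
i32.const -4 → 4 -4
i32.add      → 0
i32.const -2 → 0 -2
i32.add      → -2
i32.const 5  → -2 5
i32.mul      → -10
i32.const 5  → -10 5
i32.sub      → -15
i32.const 65 → -15 65
i32.const -9 → -15 65 -9
i32.sub      → -15 74
i32.sub      → -89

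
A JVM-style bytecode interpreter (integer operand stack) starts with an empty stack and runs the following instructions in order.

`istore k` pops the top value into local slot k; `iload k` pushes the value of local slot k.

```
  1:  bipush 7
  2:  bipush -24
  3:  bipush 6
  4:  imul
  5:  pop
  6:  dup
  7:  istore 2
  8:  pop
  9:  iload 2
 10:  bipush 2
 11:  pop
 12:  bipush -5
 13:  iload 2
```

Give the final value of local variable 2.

bipush 7   -> 7
bipush -24 -> 7 -24
bipush 6   -> 7 -24 6
imul       -> 7 -144
pop        -> 7
dup        -> 7 7
istore 2   -> 7
pop        -> (empty)
iload 2    -> 7
bipush 2   -> 7 2
pop        -> 7
bipush -5  -> 7 -5
iload 2    -> 7 -5 7

7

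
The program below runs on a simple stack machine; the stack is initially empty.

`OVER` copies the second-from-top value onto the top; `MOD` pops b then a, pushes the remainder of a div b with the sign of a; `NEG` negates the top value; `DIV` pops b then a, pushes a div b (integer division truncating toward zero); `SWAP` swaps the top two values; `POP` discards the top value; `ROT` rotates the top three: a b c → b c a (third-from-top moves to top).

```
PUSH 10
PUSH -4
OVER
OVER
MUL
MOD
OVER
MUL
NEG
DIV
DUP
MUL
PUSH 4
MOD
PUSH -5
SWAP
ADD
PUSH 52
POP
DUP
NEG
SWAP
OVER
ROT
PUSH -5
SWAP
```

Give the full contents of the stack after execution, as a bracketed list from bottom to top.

[-5, 5, -5, 5]

PUSH 10 → [10]
PUSH -4 → [10, -4]
OVER    → [10, -4, 10]
OVER    → [10, -4, 10, -4]
MUL     → [10, -4, -40]
MOD     → [10, -4]
OVER    → [10, -4, 10]
MUL     → [10, -40]
NEG     → [10, 40]
DIV     → [0]
DUP     → [0, 0]
MUL     → [0]
PUSH 4  → [0, 4]
MOD     → [0]
PUSH -5 → [0, -5]
SWAP    → [-5, 0]
ADD     → [-5]
PUSH 52 → [-5, 52]
POP     → [-5]
DUP     → [-5, -5]
NEG     → [-5, 5]
SWAP    → [5, -5]
OVER    → [5, -5, 5]
ROT     → [-5, 5, 5]
PUSH -5 → [-5, 5, 5, -5]
SWAP    → [-5, 5, -5, 5]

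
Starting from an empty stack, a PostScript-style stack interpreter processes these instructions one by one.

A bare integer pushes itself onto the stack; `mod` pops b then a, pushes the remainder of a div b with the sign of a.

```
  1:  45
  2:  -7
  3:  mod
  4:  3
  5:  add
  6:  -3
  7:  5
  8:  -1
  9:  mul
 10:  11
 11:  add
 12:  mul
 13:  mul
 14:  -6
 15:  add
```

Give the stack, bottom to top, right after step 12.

[6, -18]

45  → 45
-7  → 45 -7
mod → 3
3   → 3 3
add → 6
-3  → 6 -3
5   → 6 -3 5
-1  → 6 -3 5 -1
mul → 6 -3 -5
11  → 6 -3 -5 11
add → 6 -3 6
mul → 6 -18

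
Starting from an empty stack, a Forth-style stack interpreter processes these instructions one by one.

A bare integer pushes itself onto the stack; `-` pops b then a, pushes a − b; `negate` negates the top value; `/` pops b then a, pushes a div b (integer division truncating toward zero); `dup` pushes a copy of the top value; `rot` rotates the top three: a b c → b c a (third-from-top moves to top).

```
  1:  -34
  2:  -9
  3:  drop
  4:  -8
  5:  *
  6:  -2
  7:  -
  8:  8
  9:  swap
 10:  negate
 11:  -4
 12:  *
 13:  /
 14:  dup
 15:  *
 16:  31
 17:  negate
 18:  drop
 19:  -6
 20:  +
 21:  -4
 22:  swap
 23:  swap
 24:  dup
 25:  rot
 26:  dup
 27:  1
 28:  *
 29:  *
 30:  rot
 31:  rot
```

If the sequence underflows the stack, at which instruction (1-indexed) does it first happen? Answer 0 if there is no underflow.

-34    : [-34]
-9     : [-34, -9]
drop   : [-34]
-8     : [-34, -8]
*      : [272]
-2     : [272, -2]
-      : [274]
8      : [274, 8]
swap   : [8, 274]
negate : [8, -274]
-4     : [8, -274, -4]
*      : [8, 1096]
/      : [0]
dup    : [0, 0]
*      : [0]
31     : [0, 31]
negate : [0, -31]
drop   : [0]
-6     : [0, -6]
+      : [-6]
-4     : [-6, -4]
swap   : [-4, -6]
swap   : [-6, -4]
dup    : [-6, -4, -4]
rot    : [-4, -4, -6]
dup    : [-4, -4, -6, -6]
1      : [-4, -4, -6, -6, 1]
*      : [-4, -4, -6, -6]
*      : [-4, -4, 36]
rot    : [-4, 36, -4]
rot    : [36, -4, -4]

0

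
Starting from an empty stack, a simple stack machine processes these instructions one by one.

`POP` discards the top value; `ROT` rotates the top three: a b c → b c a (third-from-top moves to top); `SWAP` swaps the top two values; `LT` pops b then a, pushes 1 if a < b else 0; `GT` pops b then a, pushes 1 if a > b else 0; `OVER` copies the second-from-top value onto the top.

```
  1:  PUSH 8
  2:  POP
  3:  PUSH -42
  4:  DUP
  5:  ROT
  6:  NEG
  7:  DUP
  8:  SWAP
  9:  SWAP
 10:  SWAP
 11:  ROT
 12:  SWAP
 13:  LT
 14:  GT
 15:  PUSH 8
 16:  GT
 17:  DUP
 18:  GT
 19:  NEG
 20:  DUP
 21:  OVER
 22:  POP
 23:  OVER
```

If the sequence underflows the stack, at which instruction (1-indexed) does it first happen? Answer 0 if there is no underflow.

PUSH 8    [8]
POP       []
PUSH -42  [-42]
DUP       [-42, -42]
ROT  — needs 3 operands, stack has 2 → underflow

5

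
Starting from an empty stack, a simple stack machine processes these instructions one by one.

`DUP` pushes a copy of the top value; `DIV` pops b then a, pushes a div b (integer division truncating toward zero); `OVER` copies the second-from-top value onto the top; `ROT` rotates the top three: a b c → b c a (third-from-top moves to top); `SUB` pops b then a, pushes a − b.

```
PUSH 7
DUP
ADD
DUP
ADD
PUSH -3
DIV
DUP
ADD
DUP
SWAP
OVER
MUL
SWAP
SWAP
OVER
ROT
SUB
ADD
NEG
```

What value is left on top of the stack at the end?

-324

PUSH 7   7
DUP      7 7
ADD      14
DUP      14 14
ADD      28
PUSH -3  28 -3
DIV      -9
DUP      -9 -9
ADD      -18
DUP      -18 -18
SWAP     -18 -18
OVER     -18 -18 -18
MUL      -18 324
SWAP     324 -18
SWAP     -18 324
OVER     -18 324 -18
ROT      324 -18 -18
SUB      324 0
ADD      324
NEG      -324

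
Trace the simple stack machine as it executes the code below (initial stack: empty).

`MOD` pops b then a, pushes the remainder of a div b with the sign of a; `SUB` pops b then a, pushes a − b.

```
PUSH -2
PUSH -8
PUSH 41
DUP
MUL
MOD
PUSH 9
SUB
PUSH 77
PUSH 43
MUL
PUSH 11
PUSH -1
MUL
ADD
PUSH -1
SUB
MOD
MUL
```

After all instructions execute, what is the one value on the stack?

PUSH -2 → -2
PUSH -8 → -2 -8
PUSH 41 → -2 -8 41
DUP     → -2 -8 41 41
MUL     → -2 -8 1681
MOD     → -2 -8
PUSH 9  → -2 -8 9
SUB     → -2 -17
PUSH 77 → -2 -17 77
PUSH 43 → -2 -17 77 43
MUL     → -2 -17 3311
PUSH 11 → -2 -17 3311 11
PUSH -1 → -2 -17 3311 11 -1
MUL     → -2 -17 3311 -11
ADD     → -2 -17 3300
PUSH -1 → -2 -17 3300 -1
SUB     → -2 -17 3301
MOD     → -2 -17
MUL     → 34

34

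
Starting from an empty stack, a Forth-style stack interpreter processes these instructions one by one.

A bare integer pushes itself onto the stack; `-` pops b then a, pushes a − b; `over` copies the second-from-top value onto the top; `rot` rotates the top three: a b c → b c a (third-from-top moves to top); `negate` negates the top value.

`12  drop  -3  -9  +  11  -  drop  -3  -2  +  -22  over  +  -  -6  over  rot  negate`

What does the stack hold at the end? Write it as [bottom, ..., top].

[-6, 22, -22]

12      12
drop    (empty)
-3      -3
-9      -3 -9
+       -12
11      -12 11
-       -23
drop    (empty)
-3      -3
-2      -3 -2
+       -5
-22     -5 -22
over    -5 -22 -5
+       -5 -27
-       22
-6      22 -6
over    22 -6 22
rot     -6 22 22
negate  -6 22 -22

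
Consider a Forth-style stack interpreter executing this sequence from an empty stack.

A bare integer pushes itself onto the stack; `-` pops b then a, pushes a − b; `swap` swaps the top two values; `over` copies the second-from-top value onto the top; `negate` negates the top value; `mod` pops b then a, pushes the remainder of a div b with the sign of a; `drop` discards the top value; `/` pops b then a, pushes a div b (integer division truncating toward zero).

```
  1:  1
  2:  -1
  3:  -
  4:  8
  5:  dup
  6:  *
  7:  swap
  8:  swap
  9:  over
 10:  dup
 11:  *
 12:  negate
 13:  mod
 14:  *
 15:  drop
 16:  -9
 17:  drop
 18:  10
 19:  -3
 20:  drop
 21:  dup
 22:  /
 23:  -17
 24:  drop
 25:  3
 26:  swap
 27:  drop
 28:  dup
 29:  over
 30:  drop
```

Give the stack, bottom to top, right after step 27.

1      → 1
-1     → 1 -1
-      → 2
8      → 2 8
dup    → 2 8 8
*      → 2 64
swap   → 64 2
swap   → 2 64
over   → 2 64 2
dup    → 2 64 2 2
*      → 2 64 4
negate → 2 64 -4
mod    → 2 0
*      → 0
drop   → (empty)
-9     → -9
drop   → (empty)
10     → 10
-3     → 10 -3
drop   → 10
dup    → 10 10
/      → 1
-17    → 1 -17
drop   → 1
3      → 1 3
swap   → 3 1
drop   → 3

[3]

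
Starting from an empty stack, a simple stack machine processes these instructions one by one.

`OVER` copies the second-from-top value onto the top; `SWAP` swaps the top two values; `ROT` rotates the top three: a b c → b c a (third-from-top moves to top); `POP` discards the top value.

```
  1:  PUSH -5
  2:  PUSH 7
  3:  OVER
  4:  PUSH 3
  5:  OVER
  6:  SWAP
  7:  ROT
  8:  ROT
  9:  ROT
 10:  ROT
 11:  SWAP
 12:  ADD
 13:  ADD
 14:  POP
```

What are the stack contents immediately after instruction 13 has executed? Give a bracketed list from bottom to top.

[-5, 7, -7]

PUSH -5 → -5
PUSH 7  → -5 7
OVER    → -5 7 -5
PUSH 3  → -5 7 -5 3
OVER    → -5 7 -5 3 -5
SWAP    → -5 7 -5 -5 3
ROT     → -5 7 -5 3 -5
ROT     → -5 7 3 -5 -5
ROT     → -5 7 -5 -5 3
ROT     → -5 7 -5 3 -5
SWAP    → -5 7 -5 -5 3
ADD     → -5 7 -5 -2
ADD     → -5 7 -7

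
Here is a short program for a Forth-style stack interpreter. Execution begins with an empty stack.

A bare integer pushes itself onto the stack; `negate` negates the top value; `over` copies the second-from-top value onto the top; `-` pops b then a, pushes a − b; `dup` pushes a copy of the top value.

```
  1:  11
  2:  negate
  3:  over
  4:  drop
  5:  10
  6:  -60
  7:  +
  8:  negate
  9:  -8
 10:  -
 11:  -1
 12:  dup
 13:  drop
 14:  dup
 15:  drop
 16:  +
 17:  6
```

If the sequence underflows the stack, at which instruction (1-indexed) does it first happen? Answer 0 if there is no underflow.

11     : 11
negate : -11
over  — needs 2 operands, stack has 1 → underflow

3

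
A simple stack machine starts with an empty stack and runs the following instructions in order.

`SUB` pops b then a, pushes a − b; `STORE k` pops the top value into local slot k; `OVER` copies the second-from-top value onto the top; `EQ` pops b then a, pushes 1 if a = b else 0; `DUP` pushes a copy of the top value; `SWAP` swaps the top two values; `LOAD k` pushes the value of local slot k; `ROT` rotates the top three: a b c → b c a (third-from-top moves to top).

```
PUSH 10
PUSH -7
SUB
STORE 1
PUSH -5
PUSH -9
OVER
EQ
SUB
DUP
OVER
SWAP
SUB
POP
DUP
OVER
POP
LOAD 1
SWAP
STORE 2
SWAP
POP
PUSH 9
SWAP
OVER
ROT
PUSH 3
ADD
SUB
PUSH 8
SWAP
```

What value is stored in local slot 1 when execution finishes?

PUSH 10  [10]
PUSH -7  [10, -7]
SUB      [17]
STORE 1  []
PUSH -5  [-5]
PUSH -9  [-5, -9]
OVER     [-5, -9, -5]
EQ       [-5, 0]
SUB      [-5]
DUP      [-5, -5]
OVER     [-5, -5, -5]
SWAP     [-5, -5, -5]
SUB      [-5, 0]
POP      [-5]
DUP      [-5, -5]
OVER     [-5, -5, -5]
POP      [-5, -5]
LOAD 1   [-5, -5, 17]
SWAP     [-5, 17, -5]
STORE 2  [-5, 17]
SWAP     [17, -5]
POP      [17]
PUSH 9   [17, 9]
SWAP     [9, 17]
OVER     [9, 17, 9]
ROT      [17, 9, 9]
PUSH 3   [17, 9, 9, 3]
ADD      [17, 9, 12]
SUB      [17, -3]
PUSH 8   [17, -3, 8]
SWAP     [17, 8, -3]

17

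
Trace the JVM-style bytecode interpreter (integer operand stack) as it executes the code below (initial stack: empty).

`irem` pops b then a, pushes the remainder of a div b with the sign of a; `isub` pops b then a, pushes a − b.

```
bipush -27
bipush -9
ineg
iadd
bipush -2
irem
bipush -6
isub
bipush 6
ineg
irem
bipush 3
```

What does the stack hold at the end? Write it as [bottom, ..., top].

bipush -27 -> [-27]
bipush -9  -> [-27, -9]
ineg       -> [-27, 9]
iadd       -> [-18]
bipush -2  -> [-18, -2]
irem       -> [0]
bipush -6  -> [0, -6]
isub       -> [6]
bipush 6   -> [6, 6]
ineg       -> [6, -6]
irem       -> [0]
bipush 3   -> [0, 3]

[0, 3]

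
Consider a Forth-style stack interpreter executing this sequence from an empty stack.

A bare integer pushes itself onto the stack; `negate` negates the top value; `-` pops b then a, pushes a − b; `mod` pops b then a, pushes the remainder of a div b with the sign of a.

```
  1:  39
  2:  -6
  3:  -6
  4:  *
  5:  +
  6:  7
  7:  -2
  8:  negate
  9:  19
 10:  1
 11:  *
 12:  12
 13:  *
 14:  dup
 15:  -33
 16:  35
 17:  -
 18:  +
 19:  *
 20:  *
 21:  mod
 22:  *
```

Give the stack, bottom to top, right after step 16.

[75, 7, 2, 228, 228, -33, 35]

39     : [39]
-6     : [39, -6]
-6     : [39, -6, -6]
*      : [39, 36]
+      : [75]
7      : [75, 7]
-2     : [75, 7, -2]
negate : [75, 7, 2]
19     : [75, 7, 2, 19]
1      : [75, 7, 2, 19, 1]
*      : [75, 7, 2, 19]
12     : [75, 7, 2, 19, 12]
*      : [75, 7, 2, 228]
dup    : [75, 7, 2, 228, 228]
-33    : [75, 7, 2, 228, 228, -33]
35     : [75, 7, 2, 228, 228, -33, 35]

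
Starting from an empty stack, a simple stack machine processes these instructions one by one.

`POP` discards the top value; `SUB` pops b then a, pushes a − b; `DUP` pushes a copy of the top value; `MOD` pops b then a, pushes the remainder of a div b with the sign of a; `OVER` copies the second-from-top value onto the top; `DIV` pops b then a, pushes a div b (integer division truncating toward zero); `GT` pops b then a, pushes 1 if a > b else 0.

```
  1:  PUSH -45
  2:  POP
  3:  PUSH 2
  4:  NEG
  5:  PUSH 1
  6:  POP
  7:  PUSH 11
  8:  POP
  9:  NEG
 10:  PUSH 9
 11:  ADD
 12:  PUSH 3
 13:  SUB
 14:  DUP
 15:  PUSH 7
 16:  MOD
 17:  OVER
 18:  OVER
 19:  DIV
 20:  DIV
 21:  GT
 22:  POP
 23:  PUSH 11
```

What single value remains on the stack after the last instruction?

11

PUSH -45 : [-45]
POP      : []
PUSH 2   : [2]
NEG      : [-2]
PUSH 1   : [-2, 1]
POP      : [-2]
PUSH 11  : [-2, 11]
POP      : [-2]
NEG      : [2]
PUSH 9   : [2, 9]
ADD      : [11]
PUSH 3   : [11, 3]
SUB      : [8]
DUP      : [8, 8]
PUSH 7   : [8, 8, 7]
MOD      : [8, 1]
OVER     : [8, 1, 8]
OVER     : [8, 1, 8, 1]
DIV      : [8, 1, 8]
DIV      : [8, 0]
GT       : [1]
POP      : []
PUSH 11  : [11]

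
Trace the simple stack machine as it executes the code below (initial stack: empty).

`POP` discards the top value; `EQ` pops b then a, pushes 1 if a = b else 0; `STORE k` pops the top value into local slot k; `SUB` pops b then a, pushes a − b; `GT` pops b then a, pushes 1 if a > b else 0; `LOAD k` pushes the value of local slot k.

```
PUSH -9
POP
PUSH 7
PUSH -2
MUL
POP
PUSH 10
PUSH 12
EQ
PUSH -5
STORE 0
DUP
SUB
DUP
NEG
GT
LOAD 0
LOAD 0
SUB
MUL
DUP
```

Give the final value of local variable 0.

-5

PUSH -9 -> -9
POP     -> (empty)
PUSH 7  -> 7
PUSH -2 -> 7 -2
MUL     -> -14
POP     -> (empty)
PUSH 10 -> 10
PUSH 12 -> 10 12
EQ      -> 0
PUSH -5 -> 0 -5
STORE 0 -> 0
DUP     -> 0 0
SUB     -> 0
DUP     -> 0 0
NEG     -> 0 0
GT      -> 0
LOAD 0  -> 0 -5
LOAD 0  -> 0 -5 -5
SUB     -> 0 0
MUL     -> 0
DUP     -> 0 0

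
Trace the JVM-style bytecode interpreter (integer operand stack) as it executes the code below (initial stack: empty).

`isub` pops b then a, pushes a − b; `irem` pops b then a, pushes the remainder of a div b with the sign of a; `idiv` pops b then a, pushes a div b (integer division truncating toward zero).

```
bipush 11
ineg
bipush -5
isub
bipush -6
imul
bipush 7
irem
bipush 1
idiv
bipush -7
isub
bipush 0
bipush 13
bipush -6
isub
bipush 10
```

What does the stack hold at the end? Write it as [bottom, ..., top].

[8, 0, 19, 10]

bipush 11 : [11]
ineg      : [-11]
bipush -5 : [-11, -5]
isub      : [-6]
bipush -6 : [-6, -6]
imul      : [36]
bipush 7  : [36, 7]
irem      : [1]
bipush 1  : [1, 1]
idiv      : [1]
bipush -7 : [1, -7]
isub      : [8]
bipush 0  : [8, 0]
bipush 13 : [8, 0, 13]
bipush -6 : [8, 0, 13, -6]
isub      : [8, 0, 19]
bipush 10 : [8, 0, 19, 10]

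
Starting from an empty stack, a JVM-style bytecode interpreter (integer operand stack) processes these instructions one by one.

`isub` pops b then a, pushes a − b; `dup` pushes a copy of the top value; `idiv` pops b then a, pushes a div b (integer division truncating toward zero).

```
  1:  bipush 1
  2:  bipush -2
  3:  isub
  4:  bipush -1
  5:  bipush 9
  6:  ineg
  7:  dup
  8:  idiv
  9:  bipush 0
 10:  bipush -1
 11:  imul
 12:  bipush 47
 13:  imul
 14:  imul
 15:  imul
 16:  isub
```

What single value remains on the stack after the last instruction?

bipush 1  -> 1
bipush -2 -> 1 -2
isub      -> 3
bipush -1 -> 3 -1
bipush 9  -> 3 -1 9
ineg      -> 3 -1 -9
dup       -> 3 -1 -9 -9
idiv      -> 3 -1 1
bipush 0  -> 3 -1 1 0
bipush -1 -> 3 -1 1 0 -1
imul      -> 3 -1 1 0
bipush 47 -> 3 -1 1 0 47
imul      -> 3 -1 1 0
imul      -> 3 -1 0
imul      -> 3 0
isub      -> 3

3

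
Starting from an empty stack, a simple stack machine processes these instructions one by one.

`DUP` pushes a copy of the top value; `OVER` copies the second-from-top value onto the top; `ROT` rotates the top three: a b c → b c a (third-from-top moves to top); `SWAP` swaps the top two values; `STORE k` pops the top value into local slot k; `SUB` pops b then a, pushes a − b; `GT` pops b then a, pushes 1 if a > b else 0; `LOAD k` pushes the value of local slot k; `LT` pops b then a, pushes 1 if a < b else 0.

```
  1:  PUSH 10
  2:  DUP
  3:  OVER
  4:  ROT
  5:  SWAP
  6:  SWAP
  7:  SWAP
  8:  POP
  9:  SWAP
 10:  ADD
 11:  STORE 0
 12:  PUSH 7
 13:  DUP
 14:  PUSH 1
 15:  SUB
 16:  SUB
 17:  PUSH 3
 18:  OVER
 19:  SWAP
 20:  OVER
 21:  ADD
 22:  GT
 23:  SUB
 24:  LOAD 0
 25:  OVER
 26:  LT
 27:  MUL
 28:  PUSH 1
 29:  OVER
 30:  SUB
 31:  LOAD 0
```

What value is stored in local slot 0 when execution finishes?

20

PUSH 10 → 10
DUP     → 10 10
OVER    → 10 10 10
ROT     → 10 10 10
SWAP    → 10 10 10
SWAP    → 10 10 10
SWAP    → 10 10 10
POP     → 10 10
SWAP    → 10 10
ADD     → 20
STORE 0 → (empty)
PUSH 7  → 7
DUP     → 7 7
PUSH 1  → 7 7 1
SUB     → 7 6
SUB     → 1
PUSH 3  → 1 3
OVER    → 1 3 1
SWAP    → 1 1 3
OVER    → 1 1 3 1
ADD     → 1 1 4
GT      → 1 0
SUB     → 1
LOAD 0  → 1 20
OVER    → 1 20 1
LT      → 1 0
MUL     → 0
PUSH 1  → 0 1
OVER    → 0 1 0
SUB     → 0 1
LOAD 0  → 0 1 20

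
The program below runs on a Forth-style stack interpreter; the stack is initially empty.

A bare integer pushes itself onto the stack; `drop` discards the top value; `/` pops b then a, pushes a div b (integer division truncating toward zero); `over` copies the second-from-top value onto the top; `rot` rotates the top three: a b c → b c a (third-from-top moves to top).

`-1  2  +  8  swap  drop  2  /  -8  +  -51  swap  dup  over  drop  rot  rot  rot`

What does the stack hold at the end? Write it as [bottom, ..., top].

-1   → [-1]
2    → [-1, 2]
+    → [1]
8    → [1, 8]
swap → [8, 1]
drop → [8]
2    → [8, 2]
/    → [4]
-8   → [4, -8]
+    → [-4]
-51  → [-4, -51]
swap → [-51, -4]
dup  → [-51, -4, -4]
over → [-51, -4, -4, -4]
drop → [-51, -4, -4]
rot  → [-4, -4, -51]
rot  → [-4, -51, -4]
rot  → [-51, -4, -4]

[-51, -4, -4]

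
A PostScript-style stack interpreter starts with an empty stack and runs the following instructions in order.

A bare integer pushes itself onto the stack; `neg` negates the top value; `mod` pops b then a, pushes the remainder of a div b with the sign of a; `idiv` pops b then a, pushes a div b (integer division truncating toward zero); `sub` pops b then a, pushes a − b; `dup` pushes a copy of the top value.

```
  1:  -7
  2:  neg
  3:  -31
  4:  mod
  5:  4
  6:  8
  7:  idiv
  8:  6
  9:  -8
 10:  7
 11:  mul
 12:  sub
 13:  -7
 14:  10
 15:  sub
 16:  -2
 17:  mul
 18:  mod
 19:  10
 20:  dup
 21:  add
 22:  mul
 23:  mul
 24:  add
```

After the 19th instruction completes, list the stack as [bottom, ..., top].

[7, 0, 28, 10]

-7    -7
neg   7
-31   7 -31
mod   7
4     7 4
8     7 4 8
idiv  7 0
6     7 0 6
-8    7 0 6 -8
7     7 0 6 -8 7
mul   7 0 6 -56
sub   7 0 62
-7    7 0 62 -7
10    7 0 62 -7 10
sub   7 0 62 -17
-2    7 0 62 -17 -2
mul   7 0 62 34
mod   7 0 28
10    7 0 28 10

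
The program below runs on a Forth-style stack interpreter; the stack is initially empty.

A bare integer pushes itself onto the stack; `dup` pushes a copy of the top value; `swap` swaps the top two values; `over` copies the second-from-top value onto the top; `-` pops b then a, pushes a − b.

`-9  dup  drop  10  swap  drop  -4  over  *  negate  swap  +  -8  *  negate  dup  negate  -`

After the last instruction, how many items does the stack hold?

1

-9     → -9
dup    → -9 -9
drop   → -9
10     → -9 10
swap   → 10 -9
drop   → 10
-4     → 10 -4
over   → 10 -4 10
*      → 10 -40
negate → 10 40
swap   → 40 10
+      → 50
-8     → 50 -8
*      → -400
negate → 400
dup    → 400 400
negate → 400 -400
-      → 800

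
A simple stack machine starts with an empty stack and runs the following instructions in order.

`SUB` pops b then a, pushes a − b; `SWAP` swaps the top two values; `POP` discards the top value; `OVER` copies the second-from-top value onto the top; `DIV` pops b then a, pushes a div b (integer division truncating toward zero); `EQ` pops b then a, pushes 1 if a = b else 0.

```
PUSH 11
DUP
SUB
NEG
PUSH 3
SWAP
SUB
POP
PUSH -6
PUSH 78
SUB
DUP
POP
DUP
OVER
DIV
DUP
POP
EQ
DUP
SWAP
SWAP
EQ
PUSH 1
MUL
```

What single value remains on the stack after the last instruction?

PUSH 11 → [11]
DUP     → [11, 11]
SUB     → [0]
NEG     → [0]
PUSH 3  → [0, 3]
SWAP    → [3, 0]
SUB     → [3]
POP     → []
PUSH -6 → [-6]
PUSH 78 → [-6, 78]
SUB     → [-84]
DUP     → [-84, -84]
POP     → [-84]
DUP     → [-84, -84]
OVER    → [-84, -84, -84]
DIV     → [-84, 1]
DUP     → [-84, 1, 1]
POP     → [-84, 1]
EQ      → [0]
DUP     → [0, 0]
SWAP    → [0, 0]
SWAP    → [0, 0]
EQ      → [1]
PUSH 1  → [1, 1]
MUL     → [1]

1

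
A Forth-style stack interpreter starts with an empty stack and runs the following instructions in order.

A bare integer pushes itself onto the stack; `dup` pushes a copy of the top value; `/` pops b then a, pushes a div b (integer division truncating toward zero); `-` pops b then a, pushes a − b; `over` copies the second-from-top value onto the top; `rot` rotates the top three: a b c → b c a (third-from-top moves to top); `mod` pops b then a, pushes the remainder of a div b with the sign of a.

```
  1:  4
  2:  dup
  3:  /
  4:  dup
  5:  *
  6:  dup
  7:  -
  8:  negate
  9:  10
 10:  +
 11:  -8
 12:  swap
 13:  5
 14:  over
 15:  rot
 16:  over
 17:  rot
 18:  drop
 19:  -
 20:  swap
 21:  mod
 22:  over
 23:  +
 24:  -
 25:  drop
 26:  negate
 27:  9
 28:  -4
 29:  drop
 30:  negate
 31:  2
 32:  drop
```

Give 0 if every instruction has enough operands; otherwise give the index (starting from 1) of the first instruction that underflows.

4      → 4
dup    → 4 4
/      → 1
dup    → 1 1
*      → 1
dup    → 1 1
-      → 0
negate → 0
10     → 0 10
+      → 10
-8     → 10 -8
swap   → -8 10
5      → -8 10 5
over   → -8 10 5 10
rot    → -8 5 10 10
over   → -8 5 10 10 10
rot    → -8 5 10 10 10
drop   → -8 5 10 10
-      → -8 5 0
swap   → -8 0 5
mod    → -8 0
over   → -8 0 -8
+      → -8 -8
-      → 0
drop   → (empty)
negate  — needs 1 operand, stack has 0 → underflow

26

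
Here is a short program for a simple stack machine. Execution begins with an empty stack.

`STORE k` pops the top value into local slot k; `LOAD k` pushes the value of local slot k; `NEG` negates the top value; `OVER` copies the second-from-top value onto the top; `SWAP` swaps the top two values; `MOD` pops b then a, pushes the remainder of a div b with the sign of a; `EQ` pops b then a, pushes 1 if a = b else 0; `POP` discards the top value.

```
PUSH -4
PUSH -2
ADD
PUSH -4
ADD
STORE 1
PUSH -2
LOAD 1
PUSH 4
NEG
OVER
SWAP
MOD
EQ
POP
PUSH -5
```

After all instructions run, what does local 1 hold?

PUSH -4  -4
PUSH -2  -4 -2
ADD      -6
PUSH -4  -6 -4
ADD      -10
STORE 1  (empty)
PUSH -2  -2
LOAD 1   -2 -10
PUSH 4   -2 -10 4
NEG      -2 -10 -4
OVER     -2 -10 -4 -10
SWAP     -2 -10 -10 -4
MOD      -2 -10 -2
EQ       -2 0
POP      -2
PUSH -5  -2 -5

-10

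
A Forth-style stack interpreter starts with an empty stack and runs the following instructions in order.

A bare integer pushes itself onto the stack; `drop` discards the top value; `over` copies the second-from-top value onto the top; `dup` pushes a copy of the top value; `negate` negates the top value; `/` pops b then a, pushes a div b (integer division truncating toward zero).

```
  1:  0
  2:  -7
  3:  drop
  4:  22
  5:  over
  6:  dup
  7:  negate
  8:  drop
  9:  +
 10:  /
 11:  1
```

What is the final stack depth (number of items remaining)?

0      → 0
-7     → 0 -7
drop   → 0
22     → 0 22
over   → 0 22 0
dup    → 0 22 0 0
negate → 0 22 0 0
drop   → 0 22 0
+      → 0 22
/      → 0
1      → 0 1

2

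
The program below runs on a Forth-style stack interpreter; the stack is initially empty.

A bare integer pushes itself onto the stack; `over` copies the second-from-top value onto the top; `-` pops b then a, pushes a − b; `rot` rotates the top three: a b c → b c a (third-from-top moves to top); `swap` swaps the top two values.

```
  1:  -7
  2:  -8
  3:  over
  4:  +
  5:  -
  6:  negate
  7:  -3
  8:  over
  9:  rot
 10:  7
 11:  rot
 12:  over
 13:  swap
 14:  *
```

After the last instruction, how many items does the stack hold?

-7     : -7
-8     : -7 -8
over   : -7 -8 -7
+      : -7 -15
-      : 8
negate : -8
-3     : -8 -3
over   : -8 -3 -8
rot    : -3 -8 -8
7      : -3 -8 -8 7
rot    : -3 -8 7 -8
over   : -3 -8 7 -8 7
swap   : -3 -8 7 7 -8
*      : -3 -8 7 -56

4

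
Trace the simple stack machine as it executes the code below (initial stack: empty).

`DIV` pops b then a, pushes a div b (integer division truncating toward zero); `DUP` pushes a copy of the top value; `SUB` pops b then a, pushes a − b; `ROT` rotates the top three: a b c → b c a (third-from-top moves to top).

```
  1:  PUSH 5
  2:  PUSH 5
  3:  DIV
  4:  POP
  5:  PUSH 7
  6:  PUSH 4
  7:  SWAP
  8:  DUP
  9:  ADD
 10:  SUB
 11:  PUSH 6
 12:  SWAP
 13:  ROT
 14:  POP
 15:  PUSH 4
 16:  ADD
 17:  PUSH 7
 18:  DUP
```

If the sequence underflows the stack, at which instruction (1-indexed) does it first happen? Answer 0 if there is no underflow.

13

PUSH 5 : 5
PUSH 5 : 5 5
DIV    : 1
POP    : (empty)
PUSH 7 : 7
PUSH 4 : 7 4
SWAP   : 4 7
DUP    : 4 7 7
ADD    : 4 14
SUB    : -10
PUSH 6 : -10 6
SWAP   : 6 -10
ROT  — needs 3 operands, stack has 2 → underflow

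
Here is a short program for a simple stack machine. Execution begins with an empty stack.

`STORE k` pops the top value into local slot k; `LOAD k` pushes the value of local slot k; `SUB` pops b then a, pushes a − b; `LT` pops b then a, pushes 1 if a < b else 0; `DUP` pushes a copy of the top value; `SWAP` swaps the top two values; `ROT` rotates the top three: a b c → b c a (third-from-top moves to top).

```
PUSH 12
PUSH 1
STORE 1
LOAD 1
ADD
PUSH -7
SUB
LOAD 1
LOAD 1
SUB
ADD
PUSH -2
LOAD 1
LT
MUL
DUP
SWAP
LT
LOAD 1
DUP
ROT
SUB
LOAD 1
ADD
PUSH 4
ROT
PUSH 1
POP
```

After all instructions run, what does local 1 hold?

PUSH 12 → 12
PUSH 1  → 12 1
STORE 1 → 12
LOAD 1  → 12 1
ADD     → 13
PUSH -7 → 13 -7
SUB     → 20
LOAD 1  → 20 1
LOAD 1  → 20 1 1
SUB     → 20 0
ADD     → 20
PUSH -2 → 20 -2
LOAD 1  → 20 -2 1
LT      → 20 1
MUL     → 20
DUP     → 20 20
SWAP    → 20 20
LT      → 0
LOAD 1  → 0 1
DUP     → 0 1 1
ROT     → 1 1 0
SUB     → 1 1
LOAD 1  → 1 1 1
ADD     → 1 2
PUSH 4  → 1 2 4
ROT     → 2 4 1
PUSH 1  → 2 4 1 1
POP     → 2 4 1

1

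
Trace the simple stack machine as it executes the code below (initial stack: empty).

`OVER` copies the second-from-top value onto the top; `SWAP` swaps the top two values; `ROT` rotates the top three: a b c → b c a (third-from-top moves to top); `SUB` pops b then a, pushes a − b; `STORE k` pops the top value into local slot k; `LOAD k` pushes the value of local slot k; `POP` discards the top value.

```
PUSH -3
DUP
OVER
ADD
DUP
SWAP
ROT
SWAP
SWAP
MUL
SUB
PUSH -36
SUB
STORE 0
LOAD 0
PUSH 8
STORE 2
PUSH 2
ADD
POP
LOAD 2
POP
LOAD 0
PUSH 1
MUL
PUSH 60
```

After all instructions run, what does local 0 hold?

12

PUSH -3   -3
DUP       -3 -3
OVER      -3 -3 -3
ADD       -3 -6
DUP       -3 -6 -6
SWAP      -3 -6 -6
ROT       -6 -6 -3
SWAP      -6 -3 -6
SWAP      -6 -6 -3
MUL       -6 18
SUB       -24
PUSH -36  -24 -36
SUB       12
STORE 0   (empty)
LOAD 0    12
PUSH 8    12 8
STORE 2   12
PUSH 2    12 2
ADD       14
POP       (empty)
LOAD 2    8
POP       (empty)
LOAD 0    12
PUSH 1    12 1
MUL       12
PUSH 60   12 60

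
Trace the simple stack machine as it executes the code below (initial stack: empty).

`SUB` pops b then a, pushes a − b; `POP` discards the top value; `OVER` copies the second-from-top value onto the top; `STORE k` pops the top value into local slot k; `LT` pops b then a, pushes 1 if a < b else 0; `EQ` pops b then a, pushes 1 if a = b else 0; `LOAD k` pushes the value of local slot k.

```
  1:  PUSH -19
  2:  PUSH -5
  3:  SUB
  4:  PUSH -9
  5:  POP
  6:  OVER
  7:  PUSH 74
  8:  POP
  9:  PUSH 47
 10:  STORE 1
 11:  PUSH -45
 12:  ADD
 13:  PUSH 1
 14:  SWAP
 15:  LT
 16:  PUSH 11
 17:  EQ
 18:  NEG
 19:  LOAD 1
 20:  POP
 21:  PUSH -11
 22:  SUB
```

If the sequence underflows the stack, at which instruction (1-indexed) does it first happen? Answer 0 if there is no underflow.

PUSH -19  -19
PUSH -5   -19 -5
SUB       -14
PUSH -9   -14 -9
POP       -14
OVER  — needs 2 operands, stack has 1 → underflow

6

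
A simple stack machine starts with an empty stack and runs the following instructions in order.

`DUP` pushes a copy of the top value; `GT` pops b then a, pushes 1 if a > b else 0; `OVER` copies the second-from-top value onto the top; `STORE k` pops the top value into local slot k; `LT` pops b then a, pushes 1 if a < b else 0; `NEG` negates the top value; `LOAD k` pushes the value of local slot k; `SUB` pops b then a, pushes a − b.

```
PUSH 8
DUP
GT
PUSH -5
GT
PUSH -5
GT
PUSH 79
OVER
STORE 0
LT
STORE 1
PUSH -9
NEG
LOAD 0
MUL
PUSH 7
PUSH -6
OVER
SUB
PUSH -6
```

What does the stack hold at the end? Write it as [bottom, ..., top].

PUSH 8  → [8]
DUP     → [8, 8]
GT      → [0]
PUSH -5 → [0, -5]
GT      → [1]
PUSH -5 → [1, -5]
GT      → [1]
PUSH 79 → [1, 79]
OVER    → [1, 79, 1]
STORE 0 → [1, 79]
LT      → [1]
STORE 1 → []
PUSH -9 → [-9]
NEG     → [9]
LOAD 0  → [9, 1]
MUL     → [9]
PUSH 7  → [9, 7]
PUSH -6 → [9, 7, -6]
OVER    → [9, 7, -6, 7]
SUB     → [9, 7, -13]
PUSH -6 → [9, 7, -13, -6]

[9, 7, -13, -6]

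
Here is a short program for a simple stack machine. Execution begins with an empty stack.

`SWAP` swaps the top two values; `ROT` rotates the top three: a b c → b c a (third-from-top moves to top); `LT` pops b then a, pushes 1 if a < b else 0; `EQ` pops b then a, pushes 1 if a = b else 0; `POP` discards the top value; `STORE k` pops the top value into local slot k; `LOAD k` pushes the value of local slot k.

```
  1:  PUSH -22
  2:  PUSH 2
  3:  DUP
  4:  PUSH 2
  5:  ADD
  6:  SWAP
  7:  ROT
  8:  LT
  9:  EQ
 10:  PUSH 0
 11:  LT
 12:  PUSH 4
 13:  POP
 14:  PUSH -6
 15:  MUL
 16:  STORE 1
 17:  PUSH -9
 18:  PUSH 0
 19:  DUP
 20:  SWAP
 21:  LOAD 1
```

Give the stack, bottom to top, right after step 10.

[0, 0]

PUSH -22 : -22
PUSH 2   : -22 2
DUP      : -22 2 2
PUSH 2   : -22 2 2 2
ADD      : -22 2 4
SWAP     : -22 4 2
ROT      : 4 2 -22
LT       : 4 0
EQ       : 0
PUSH 0   : 0 0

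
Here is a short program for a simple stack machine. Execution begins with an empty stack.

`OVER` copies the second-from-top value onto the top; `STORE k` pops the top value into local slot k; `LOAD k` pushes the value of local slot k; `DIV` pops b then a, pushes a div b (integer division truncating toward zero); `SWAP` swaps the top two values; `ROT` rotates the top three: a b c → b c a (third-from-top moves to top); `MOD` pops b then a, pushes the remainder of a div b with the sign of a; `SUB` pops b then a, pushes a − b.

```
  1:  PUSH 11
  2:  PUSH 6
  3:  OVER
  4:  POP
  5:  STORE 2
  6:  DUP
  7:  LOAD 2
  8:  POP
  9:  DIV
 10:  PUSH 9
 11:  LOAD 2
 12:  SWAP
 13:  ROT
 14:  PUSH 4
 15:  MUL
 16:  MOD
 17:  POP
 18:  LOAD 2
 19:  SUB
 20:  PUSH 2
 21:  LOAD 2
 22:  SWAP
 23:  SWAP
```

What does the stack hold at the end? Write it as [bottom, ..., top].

PUSH 11 → [11]
PUSH 6  → [11, 6]
OVER    → [11, 6, 11]
POP     → [11, 6]
STORE 2 → [11]
DUP     → [11, 11]
LOAD 2  → [11, 11, 6]
POP     → [11, 11]
DIV     → [1]
PUSH 9  → [1, 9]
LOAD 2  → [1, 9, 6]
SWAP    → [1, 6, 9]
ROT     → [6, 9, 1]
PUSH 4  → [6, 9, 1, 4]
MUL     → [6, 9, 4]
MOD     → [6, 1]
POP     → [6]
LOAD 2  → [6, 6]
SUB     → [0]
PUSH 2  → [0, 2]
LOAD 2  → [0, 2, 6]
SWAP    → [0, 6, 2]
SWAP    → [0, 2, 6]

[0, 2, 6]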